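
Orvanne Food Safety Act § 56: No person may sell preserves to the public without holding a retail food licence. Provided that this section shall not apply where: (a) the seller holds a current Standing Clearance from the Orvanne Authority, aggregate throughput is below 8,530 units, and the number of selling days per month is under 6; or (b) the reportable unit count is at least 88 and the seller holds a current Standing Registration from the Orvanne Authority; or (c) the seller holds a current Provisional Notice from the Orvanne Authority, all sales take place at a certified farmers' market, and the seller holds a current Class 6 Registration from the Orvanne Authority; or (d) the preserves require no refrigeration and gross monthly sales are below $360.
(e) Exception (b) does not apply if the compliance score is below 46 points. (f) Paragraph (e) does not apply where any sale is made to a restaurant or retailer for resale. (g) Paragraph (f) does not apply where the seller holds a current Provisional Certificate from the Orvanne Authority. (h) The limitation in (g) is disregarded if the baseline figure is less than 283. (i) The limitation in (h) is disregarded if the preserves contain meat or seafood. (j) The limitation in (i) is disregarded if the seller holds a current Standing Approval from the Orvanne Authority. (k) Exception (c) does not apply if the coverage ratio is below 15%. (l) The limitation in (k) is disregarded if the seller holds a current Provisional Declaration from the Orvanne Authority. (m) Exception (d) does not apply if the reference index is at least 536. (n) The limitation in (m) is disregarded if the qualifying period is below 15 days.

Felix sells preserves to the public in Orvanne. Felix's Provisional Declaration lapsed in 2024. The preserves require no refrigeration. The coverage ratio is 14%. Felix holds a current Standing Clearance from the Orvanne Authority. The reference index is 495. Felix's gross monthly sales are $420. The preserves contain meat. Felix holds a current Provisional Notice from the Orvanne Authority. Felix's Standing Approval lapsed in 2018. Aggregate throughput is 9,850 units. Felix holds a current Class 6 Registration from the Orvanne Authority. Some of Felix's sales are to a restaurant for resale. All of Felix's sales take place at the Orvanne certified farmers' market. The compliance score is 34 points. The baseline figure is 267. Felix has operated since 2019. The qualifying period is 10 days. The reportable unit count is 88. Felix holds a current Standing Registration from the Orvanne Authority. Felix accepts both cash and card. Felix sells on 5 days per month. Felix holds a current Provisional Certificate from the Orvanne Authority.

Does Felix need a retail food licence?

Exception (a) requires that aggregate throughput is below 8,530 units; but aggregate throughput is 9,850 units, not below 8,530 units, so (a) is unavailable.
All of (b)'s requirements are met (the reportable unit count is 88, meeting the 88 threshold; a current Standing Registration is held). But: (e) operates against (b): the compliance score is 34 points, below the 46 points limit. (f) applies (some sales are to a restaurant for resale), but is overridden by (g): (g) is triggered — a current Provisional Certificate is held. (h) operates (the baseline figure is 267, less than the 283 limit), but is displaced by (i): (i) operates — the preserves contain meat. (j), which would lift (i), does not operate here — the Standing Approval is not current. So (b) is unavailable.
Exception (c)'s conditions are all satisfied: a current Provisional Notice is held; all sales are at a certified farmers' market; a current Class 6 Registration is held. But: (k) operates — the coverage ratio is 14%, below the 15% limit. (l) is not engaged (no current Provisional Declaration is held), so (k) stands. (c) is therefore removed.
Exception (d) does not apply: gross monthly sales are $420, not below $360.
None of the exceptions is available; § 56 applies in full.

Yes — Felix must hold a retail food licence.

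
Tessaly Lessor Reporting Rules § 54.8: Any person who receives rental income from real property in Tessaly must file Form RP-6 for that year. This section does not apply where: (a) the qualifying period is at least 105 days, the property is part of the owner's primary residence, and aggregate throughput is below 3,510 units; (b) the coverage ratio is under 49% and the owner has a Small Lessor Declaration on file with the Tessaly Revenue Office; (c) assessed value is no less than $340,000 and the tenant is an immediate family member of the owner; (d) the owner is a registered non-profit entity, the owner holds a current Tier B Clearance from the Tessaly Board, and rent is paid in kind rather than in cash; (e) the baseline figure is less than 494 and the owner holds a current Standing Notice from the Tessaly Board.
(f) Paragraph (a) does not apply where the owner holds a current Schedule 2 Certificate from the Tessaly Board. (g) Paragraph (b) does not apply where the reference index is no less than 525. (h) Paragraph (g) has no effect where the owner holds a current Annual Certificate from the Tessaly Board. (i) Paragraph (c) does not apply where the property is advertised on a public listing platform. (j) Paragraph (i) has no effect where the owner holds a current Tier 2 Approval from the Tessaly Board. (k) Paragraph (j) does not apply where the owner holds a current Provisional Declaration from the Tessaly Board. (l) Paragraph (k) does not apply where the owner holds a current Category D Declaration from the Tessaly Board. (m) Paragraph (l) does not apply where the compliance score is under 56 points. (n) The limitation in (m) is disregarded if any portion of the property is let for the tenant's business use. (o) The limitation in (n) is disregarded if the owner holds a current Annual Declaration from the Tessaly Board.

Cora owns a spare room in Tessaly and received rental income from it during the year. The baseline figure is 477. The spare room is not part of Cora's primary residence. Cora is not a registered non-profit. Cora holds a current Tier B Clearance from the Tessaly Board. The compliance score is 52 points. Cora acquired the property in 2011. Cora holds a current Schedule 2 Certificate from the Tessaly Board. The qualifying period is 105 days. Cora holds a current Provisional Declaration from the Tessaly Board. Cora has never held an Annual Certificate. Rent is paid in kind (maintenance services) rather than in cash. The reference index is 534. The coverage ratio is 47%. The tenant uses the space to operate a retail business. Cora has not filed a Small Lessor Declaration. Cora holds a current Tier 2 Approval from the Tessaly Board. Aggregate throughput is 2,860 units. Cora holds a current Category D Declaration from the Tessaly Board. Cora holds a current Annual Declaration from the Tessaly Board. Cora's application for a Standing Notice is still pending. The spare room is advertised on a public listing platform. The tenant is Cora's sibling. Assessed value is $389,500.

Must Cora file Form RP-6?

Yes — Cora must file Form RP-6.

Exception (a) does not apply: the spare room is not part of the primary residence.
Exception (b) does not apply: no Small Lessor Declaration is on file.
Exception (c): assessed value is $389,500, meeting the $340,000 threshold; the tenant is an immediate family member — every condition holds. But applying paragraphs (i)–(o): (i) operates against (c): the property is publicly advertised. (j) operates (a current Tier 2 Approval is held), but yields to (k): (k) operates against (j): a current Provisional Declaration is held. (l) applies (a current Category D Declaration is held), but is itself disapplied by (m): (m) operates — the compliance score is 52 points, under the 56 points limit. (n) would limit (m) — the space is let for business use — but (o) sets (n) aside: (o) operates against (n): a current Annual Declaration is held. Exception (c) does not apply.
Exception (d) requires that the owner is a registered non-profit entity; but Cora is not a registered non-profit, so (d) is unavailable.
Exception (e) does not apply: the Standing Notice is not current.
No exception is made out. Cora falls within the general rule.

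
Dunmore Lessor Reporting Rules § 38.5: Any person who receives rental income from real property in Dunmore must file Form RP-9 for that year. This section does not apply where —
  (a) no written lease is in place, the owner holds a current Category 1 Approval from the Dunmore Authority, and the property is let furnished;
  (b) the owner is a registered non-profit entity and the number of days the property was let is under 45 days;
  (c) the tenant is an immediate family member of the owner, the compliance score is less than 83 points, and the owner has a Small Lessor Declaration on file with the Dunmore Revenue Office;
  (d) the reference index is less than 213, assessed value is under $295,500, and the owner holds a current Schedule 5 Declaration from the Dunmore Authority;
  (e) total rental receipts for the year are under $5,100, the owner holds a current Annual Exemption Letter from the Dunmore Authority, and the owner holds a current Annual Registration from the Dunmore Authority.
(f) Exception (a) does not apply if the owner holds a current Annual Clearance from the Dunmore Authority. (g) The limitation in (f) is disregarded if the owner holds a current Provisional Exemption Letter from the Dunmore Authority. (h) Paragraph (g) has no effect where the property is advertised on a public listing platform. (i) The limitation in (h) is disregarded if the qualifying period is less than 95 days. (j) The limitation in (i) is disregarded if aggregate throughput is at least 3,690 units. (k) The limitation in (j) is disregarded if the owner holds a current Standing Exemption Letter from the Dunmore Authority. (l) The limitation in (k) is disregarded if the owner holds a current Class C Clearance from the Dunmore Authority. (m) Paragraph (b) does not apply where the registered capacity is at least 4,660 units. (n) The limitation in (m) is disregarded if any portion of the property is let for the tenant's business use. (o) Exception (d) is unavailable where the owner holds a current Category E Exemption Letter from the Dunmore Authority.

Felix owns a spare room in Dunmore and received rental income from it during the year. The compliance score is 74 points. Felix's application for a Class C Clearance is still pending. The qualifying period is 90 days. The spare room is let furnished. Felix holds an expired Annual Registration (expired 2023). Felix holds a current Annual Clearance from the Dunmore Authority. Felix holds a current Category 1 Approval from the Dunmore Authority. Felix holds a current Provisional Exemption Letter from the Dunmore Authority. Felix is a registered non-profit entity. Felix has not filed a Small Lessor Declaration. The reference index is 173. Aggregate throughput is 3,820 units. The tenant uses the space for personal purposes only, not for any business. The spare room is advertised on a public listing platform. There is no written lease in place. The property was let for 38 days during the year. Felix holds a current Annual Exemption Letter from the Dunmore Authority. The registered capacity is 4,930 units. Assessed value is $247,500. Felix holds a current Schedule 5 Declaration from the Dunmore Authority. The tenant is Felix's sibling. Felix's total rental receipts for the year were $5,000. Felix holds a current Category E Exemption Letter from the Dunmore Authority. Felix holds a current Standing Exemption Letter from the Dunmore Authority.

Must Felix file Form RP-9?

Exception (a): there is no written lease; a current Category 1 Approval is held; the property is let furnished — every condition holds. Applying paragraphs (f)–(l): (f) would limit (a) — a current Annual Clearance is held — but (g) sets (f) aside: (g) is triggered — a current Provisional Exemption Letter is held. (h) operates (the property is publicly advertised), but is displaced by (i): (i) operates against (h): the qualifying period is 90 days, less than the 95 days limit. (j) is triggered (aggregate throughput is 3,820 units, meeting the 3,690 units threshold), but yields to (k): (k) operates — a current Standing Exemption Letter is held. (l) does not operate here (no current Class C Clearance is held), so (k) stands. So (a) applies.
Exception (b) is satisfied on its face — Felix is a registered non-profit; the number of days the property was let is 38 days, under the 45 days limit. However, paragraphs (m)–(n) must be considered: (m) is triggered — the registered capacity is 4,930 units, meeting the 4,660 units threshold. (n), which would lift (m), is not triggered — the space is used for personal purposes only. So (b) is unavailable.
Exception (c) requires that the owner has a Small Lessor Declaration on file with the Dunmore Revenue Office; but no Small Lessor Declaration is on file, so (c) is unavailable.
All of (d)'s requirements are met (the reference index is 173, less than the 213 limit; assessed value is $247,500, under the $295,500 limit; a current Schedule 5 Declaration is held). But applying paragraph (o): (o) is engaged — a current Category E Exemption Letter is held. Exception (d) does not apply.
Exception (e) fails — there is no Annual Registration in force.

No — exception (a) applies; Felix is not required to file Form RP-9.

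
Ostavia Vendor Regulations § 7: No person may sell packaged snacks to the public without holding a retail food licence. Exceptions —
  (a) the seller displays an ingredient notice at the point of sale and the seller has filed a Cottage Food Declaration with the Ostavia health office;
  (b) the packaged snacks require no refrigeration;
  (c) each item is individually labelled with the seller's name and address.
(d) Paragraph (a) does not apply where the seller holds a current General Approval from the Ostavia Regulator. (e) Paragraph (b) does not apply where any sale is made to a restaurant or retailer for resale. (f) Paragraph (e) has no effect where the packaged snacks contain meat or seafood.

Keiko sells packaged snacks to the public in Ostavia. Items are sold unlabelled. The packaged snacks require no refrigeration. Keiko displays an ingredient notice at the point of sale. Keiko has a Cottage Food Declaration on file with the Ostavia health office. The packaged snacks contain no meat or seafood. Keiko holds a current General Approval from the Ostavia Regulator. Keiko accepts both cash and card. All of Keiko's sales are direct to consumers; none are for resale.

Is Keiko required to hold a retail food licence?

No — exception (b) applies; Keiko is not required to hold a retail food licence.

All of (a)'s requirements are met (an ingredient notice is displayed; a Cottage Food Declaration is on file). But applying paragraph (d): (d) operates against (a): a current General Approval is held. (a) is therefore removed.
Exception (b): the packaged snacks are shelf-stable — every condition holds. As to paragraphs (e)–(f): (e), which would limit (b), does not operate here: no sales are for resale. So (b) applies.
Exception (c) fails — items are sold unlabelled.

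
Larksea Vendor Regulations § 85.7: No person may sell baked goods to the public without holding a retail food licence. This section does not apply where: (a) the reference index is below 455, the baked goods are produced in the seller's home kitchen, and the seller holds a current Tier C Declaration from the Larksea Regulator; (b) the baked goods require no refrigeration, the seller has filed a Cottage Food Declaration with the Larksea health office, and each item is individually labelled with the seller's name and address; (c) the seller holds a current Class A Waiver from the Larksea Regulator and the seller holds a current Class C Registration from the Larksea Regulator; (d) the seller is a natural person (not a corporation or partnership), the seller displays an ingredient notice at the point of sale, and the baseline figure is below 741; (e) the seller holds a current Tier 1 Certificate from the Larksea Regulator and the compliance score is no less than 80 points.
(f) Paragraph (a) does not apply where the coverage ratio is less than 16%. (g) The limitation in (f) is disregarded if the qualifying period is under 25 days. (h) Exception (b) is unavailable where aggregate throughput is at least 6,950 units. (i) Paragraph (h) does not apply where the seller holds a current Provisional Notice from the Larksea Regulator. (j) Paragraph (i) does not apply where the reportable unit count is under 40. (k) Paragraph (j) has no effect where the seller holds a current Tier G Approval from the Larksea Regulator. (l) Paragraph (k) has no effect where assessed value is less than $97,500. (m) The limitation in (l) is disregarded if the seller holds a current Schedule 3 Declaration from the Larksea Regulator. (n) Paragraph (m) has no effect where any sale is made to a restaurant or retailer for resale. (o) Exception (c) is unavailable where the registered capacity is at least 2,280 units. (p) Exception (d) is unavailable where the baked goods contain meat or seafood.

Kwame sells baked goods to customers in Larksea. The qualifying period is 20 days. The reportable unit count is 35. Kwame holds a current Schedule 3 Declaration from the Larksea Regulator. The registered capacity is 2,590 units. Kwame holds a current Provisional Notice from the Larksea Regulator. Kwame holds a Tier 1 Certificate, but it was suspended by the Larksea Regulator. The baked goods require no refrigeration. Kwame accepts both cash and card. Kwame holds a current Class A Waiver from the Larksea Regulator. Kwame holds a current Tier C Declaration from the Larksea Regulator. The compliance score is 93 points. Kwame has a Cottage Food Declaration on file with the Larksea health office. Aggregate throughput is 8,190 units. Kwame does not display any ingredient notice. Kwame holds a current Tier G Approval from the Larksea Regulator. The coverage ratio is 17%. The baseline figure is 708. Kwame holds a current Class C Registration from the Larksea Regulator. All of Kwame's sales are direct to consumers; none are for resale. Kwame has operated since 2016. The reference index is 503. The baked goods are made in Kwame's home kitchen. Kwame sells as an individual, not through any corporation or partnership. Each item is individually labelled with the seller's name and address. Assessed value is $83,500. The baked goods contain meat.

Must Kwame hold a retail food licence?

No — exception (b) applies; Kwame is not required to hold a retail food licence.

Exception (a) fails — the reference index is 503, not below 455.
All of (b)'s requirements are met (the baked goods are shelf-stable; a Cottage Food Declaration is on file; items are individually labelled). Applying paragraphs (h)–(n): (h) would limit (b) — aggregate throughput is 8,190 units, meeting the 6,950 units threshold — but (i) sets (h) aside: (i) operates against (h): a current Provisional Notice is held. (j) would limit (i) — the reportable unit count is 35, under the 40 limit — but (k) sets (j) aside: (k) operates against (j): a current Tier G Approval is held. (l) is triggered (assessed value is $83,500, less than the $97,500 limit), but is displaced by (m): (m) operates against (l): a current Schedule 3 Declaration is held. (n), which would lift (m), is inapplicable — no sales are for resale. Exception (b) stands.
All of (c)'s requirements are met (a current Class A Waiver is held; a current Class C Registration is held). But: (o) operates against (c): the registered capacity is 2,590 units, meeting the 2,280 units threshold. Exception (c) does not apply.
Exception (d) fails — no ingredient notice is displayed.
Exception (e) does not apply: there is no Tier 1 Certificate in force.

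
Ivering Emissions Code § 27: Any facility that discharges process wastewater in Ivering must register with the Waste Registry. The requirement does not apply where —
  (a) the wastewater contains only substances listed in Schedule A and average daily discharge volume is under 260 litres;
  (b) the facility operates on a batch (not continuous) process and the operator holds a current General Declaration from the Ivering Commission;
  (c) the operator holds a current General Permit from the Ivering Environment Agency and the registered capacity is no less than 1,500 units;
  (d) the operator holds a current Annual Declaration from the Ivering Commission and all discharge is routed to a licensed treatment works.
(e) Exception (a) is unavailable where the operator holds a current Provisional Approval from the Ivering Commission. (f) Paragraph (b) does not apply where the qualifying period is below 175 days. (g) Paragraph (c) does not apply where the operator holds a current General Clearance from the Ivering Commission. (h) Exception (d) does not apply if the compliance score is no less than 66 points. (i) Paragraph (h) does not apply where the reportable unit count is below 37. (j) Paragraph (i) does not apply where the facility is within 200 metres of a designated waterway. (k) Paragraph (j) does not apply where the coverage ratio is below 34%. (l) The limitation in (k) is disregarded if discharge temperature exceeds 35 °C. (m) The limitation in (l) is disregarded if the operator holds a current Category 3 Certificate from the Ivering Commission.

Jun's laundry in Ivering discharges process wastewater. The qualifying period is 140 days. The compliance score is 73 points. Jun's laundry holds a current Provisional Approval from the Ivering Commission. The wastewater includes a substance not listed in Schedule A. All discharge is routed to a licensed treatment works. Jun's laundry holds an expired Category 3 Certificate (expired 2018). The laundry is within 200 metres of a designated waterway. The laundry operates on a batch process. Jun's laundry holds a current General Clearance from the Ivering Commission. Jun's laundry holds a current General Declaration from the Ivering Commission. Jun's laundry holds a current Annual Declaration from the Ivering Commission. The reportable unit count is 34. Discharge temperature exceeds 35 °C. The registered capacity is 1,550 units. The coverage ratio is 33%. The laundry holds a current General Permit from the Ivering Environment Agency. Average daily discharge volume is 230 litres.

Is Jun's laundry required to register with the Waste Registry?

Exception (a) fails — the wastewater includes a non-Schedule-A substance.
Exception (b)'s conditions are all satisfied: the facility operates on a batch process; a current General Declaration is held. However, paragraph (f) must be considered: (f) is engaged — the qualifying period is 140 days, below the 175 days limit. Exception (b) does not apply.
All of (c)'s requirements are met (a current General Permit is held; the registered capacity is 1,550 units, meeting the 1,500 units threshold). Turning to paragraph (g): (g) operates — a current General Clearance is held. Exception (c) does not apply.
Exception (d) is satisfied on its face — a current Annual Declaration is held; discharge is routed to a licensed treatment works. But applying paragraphs (h)–(m): (h) is engaged — the compliance score is 73 points, meeting the 66 points threshold. (i) would limit (h) — the reportable unit count is 34, below the 37 limit — but (j) sets (i) aside: (j) operates — the laundry is within 200 m of a designated waterway. (k) applies (the coverage ratio is 33%, below the 34% limit), but is set aside by (l): (l) is triggered — discharge temperature exceeds 35 °C. (m), which would lift (l), is not engaged — the Category 3 Certificate is not current. So (d) is unavailable.
No exception displaces § 27.

Yes — Jun's laundry must register with the Waste Registry.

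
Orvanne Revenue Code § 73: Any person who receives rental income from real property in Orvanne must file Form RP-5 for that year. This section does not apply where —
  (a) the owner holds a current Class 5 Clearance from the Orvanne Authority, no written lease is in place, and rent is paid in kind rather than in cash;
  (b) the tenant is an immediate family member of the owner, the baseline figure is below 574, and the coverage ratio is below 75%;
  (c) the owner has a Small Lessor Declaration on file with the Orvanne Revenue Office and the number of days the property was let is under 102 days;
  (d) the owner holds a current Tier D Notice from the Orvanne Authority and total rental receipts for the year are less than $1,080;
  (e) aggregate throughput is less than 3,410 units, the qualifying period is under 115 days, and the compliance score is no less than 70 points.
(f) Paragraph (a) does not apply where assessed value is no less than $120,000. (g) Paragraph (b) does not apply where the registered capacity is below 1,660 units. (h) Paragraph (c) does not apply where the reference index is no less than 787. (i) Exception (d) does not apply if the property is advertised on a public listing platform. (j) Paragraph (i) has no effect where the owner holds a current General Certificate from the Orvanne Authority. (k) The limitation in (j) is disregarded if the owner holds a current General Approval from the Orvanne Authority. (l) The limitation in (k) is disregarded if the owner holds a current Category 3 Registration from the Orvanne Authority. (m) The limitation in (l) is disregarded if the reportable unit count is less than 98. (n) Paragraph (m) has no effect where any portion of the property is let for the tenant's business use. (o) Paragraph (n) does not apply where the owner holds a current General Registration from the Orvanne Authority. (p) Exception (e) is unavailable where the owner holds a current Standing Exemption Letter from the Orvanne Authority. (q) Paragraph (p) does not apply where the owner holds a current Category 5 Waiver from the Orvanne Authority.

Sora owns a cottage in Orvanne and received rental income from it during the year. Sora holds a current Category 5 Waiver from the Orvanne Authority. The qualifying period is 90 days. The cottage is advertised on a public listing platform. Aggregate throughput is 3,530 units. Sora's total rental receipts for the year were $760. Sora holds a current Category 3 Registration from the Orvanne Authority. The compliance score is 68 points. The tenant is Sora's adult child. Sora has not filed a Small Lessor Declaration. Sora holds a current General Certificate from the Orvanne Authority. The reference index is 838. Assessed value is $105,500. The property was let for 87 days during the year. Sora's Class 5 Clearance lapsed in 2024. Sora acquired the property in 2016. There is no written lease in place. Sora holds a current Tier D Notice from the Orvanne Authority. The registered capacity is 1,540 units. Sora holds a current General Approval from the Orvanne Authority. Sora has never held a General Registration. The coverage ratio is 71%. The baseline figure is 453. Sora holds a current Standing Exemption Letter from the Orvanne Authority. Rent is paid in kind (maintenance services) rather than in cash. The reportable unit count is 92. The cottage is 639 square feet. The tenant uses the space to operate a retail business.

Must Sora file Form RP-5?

No — exception (d) applies; Sora is not required to file Form RP-5.

Exception (a) fails — the Class 5 Clearance is not current.
Exception (b): the tenant is an immediate family member; the baseline figure is 453, below the 574 limit; the coverage ratio is 71%, below the 75% limit — every condition holds. But applying paragraph (g): (g) is triggered — the registered capacity is 1,540 units, below the 1,660 units limit. So (b) is unavailable.
Exception (c) requires that the owner has a Small Lessor Declaration on file with the Orvanne Revenue Office; but no Small Lessor Declaration is on file, so (c) is unavailable.
Exception (d) is satisfied on its face — a current Tier D Notice is held; total rental receipts for the year are $760, less than the $1,080 limit. Considering the limiting provisions: (i) would limit (d) — the property is publicly advertised — but (j) sets (i) aside: (j) operates against (i): a current General Certificate is held. (k) is engaged (a current General Approval is held), but is itself disapplied by (l): (l) applies — a current Category 3 Registration is held. (m) would limit (l) — the reportable unit count is 92, less than the 98 limit — but (n) sets (m) aside: (n) applies — the space is let for business use. (o) is not triggered (the General Registration is not current), so (n) stands. (d) remains available.
Exception (e) does not apply: aggregate throughput is 3,530 units, not less than 3,410 units.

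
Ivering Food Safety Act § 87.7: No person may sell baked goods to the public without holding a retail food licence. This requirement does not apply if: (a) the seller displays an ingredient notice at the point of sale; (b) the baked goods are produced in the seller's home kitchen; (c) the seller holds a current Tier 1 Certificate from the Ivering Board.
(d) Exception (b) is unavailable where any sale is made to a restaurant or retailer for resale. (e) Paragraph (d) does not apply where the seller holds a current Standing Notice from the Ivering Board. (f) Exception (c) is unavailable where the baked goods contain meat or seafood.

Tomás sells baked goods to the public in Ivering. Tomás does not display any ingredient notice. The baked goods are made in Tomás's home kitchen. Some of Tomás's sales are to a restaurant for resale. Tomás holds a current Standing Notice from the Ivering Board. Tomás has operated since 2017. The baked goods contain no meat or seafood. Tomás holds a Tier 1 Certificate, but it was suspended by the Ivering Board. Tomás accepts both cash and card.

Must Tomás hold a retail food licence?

No — exception (b) applies; Tomás is not required to hold a retail food licence.

Exception (a) fails — no ingredient notice is displayed.
All of (b)'s requirements are met (the baked goods are home-kitchen produced). Under paragraphs (d)–(e): (d) is engaged (some sales are to a restaurant for resale), but yields to (e): (e) operates — a current Standing Notice is held. So (b) applies.
Exception (c) fails — the Tier 1 Certificate is not current.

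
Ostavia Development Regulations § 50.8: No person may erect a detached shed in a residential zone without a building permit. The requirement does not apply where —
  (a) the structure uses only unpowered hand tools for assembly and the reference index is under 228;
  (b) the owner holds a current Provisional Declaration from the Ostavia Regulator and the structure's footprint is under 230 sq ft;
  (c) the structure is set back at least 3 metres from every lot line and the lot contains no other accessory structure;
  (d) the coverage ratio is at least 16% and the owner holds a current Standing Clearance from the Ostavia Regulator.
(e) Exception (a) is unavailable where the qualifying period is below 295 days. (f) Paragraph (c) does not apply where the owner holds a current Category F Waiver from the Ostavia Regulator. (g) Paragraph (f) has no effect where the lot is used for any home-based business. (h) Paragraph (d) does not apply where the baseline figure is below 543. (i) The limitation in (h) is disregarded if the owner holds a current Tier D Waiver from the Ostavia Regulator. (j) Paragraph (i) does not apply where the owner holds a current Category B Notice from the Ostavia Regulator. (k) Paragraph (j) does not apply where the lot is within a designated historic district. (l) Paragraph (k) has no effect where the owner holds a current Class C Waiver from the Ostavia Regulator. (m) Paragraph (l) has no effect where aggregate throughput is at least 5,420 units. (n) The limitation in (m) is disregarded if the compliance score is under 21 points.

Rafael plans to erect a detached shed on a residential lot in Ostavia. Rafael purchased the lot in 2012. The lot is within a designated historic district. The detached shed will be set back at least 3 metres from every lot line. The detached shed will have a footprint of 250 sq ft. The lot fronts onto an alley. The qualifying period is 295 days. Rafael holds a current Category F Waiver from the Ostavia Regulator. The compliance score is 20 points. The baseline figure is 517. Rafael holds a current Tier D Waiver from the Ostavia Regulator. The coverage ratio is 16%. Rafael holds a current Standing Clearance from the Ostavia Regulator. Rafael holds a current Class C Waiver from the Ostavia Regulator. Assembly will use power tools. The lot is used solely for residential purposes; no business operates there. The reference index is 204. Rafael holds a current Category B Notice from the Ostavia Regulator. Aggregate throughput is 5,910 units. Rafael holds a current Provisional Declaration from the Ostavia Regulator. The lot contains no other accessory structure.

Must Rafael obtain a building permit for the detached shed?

Exception (a) fails — assembly uses power tools.
Exception (b) does not apply: the structure's footprint is 250 sq ft, not under 230 sq ft.
Exception (c)'s conditions are all satisfied: the setback is at least 3 m on every side; the lot has no other accessory structure. Turning to paragraphs (f)–(g): (f) operates against (c): a current Category F Waiver is held. (g), which would lift (f), does not operate here — the lot is solely residential. So (c) is unavailable.
Exception (d)'s conditions are all satisfied: the coverage ratio is 16%, meeting the 16% threshold; a current Standing Clearance is held. However, paragraphs (h)–(n) must be considered: (h) is engaged — the baseline figure is 517, below the 543 limit. (i) applies (a current Tier D Waiver is held), but yields to (j): (j) is engaged — a current Category B Notice is held. (k) applies (the lot is in a historic district), but is displaced by (l): (l) operates against (k): a current Class C Waiver is held. (m) applies (aggregate throughput is 5,910 units, meeting the 5,420 units threshold), but is itself disapplied by (n): (n) applies — the compliance score is 20 points, under the 21 points limit. So (d) is unavailable.
No exception is made out. Rafael falls within the general rule.

Yes — Rafael must obtain a building permit.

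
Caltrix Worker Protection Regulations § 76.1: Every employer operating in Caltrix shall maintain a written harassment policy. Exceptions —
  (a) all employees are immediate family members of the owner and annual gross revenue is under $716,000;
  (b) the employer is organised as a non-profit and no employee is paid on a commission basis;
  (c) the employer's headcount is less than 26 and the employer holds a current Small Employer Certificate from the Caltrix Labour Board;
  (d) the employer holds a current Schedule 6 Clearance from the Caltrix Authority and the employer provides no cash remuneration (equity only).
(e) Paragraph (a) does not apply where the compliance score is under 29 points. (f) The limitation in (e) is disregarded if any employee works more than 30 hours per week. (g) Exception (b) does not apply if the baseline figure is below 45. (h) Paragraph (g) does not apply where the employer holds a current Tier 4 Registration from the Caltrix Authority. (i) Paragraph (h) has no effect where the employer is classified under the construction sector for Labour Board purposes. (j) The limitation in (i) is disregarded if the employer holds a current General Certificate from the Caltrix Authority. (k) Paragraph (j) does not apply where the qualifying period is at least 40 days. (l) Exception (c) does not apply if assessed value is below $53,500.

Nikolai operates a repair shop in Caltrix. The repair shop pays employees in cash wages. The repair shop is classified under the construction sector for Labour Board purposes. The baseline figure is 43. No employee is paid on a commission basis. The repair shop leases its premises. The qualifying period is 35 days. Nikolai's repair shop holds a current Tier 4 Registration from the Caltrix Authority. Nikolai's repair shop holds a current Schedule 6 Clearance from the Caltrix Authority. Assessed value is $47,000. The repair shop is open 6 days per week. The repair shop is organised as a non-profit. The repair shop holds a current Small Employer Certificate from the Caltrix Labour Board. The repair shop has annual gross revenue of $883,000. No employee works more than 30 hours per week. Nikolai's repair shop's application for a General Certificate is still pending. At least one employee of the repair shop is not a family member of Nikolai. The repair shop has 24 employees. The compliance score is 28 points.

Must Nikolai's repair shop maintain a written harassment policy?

Yes — Nikolai's repair shop must maintain a written harassment policy.

Exception (a) fails — at least one employee is not a family member.
Exception (b)'s conditions are all satisfied: the employer is a non-profit; no employee is paid on commission. But applying paragraphs (g)–(k): (g) operates against (b): the baseline figure is 43, below the 45 limit. (h) would limit (g) — a current Tier 4 Registration is held — but (i) sets (h) aside: (i) operates against (h): the repair shop is classified under the construction sector. (j) does not operate here (the General Certificate is not current), so (i) stands. (b) is therefore removed.
Exception (c): the employer's headcount is 24, less than the 26 limit; a current Small Employer Certificate is held — every condition holds. However, paragraph (l) must be considered: (l) operates against (c): assessed value is $47,000, below the $53,500 limit. (c) is therefore removed.
Exception (d) requires that the employer provides no cash remuneration (equity only); but employees are paid cash wages, so (d) is unavailable.
No exception is made out. Nikolai's repair shop falls within the general rule.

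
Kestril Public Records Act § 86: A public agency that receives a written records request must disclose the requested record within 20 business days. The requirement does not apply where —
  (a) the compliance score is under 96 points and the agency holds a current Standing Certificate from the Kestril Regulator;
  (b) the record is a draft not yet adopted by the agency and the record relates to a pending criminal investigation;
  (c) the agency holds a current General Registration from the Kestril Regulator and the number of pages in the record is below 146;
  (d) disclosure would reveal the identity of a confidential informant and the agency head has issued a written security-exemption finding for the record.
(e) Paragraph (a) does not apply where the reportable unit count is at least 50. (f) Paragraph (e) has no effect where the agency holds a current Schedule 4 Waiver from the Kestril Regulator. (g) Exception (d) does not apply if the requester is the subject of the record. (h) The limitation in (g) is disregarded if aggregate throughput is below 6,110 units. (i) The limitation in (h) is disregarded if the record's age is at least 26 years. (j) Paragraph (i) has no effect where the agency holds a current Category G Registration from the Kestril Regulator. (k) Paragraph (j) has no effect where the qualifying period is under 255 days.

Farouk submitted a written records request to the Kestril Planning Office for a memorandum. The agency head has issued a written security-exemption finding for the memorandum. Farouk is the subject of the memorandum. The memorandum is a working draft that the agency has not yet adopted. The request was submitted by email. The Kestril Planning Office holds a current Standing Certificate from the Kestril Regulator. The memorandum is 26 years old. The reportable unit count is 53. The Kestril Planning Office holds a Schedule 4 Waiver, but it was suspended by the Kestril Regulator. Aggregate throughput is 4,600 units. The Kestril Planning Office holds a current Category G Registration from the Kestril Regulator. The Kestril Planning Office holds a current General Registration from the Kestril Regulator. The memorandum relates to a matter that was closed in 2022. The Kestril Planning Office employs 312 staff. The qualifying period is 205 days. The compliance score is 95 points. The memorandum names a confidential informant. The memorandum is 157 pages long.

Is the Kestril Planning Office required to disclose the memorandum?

Exception (a): the compliance score is 95 points, under the 96 points limit; a current Standing Certificate is held — every condition holds. But: (e) applies — the reportable unit count is 53, meeting the 50 threshold. (f) is not engaged (the Schedule 4 Waiver is not current), so (e) stands. Exception (a) does not apply.
Exception (b) does not apply: the memorandum relates to a closed matter.
Exception (c) requires that the number of pages in the record is below 146; but the number of pages in the record is 157, not below 146, so (c) is unavailable.
Exception (d) is satisfied on its face — the memorandum names a confidential informant; a written security-exemption finding has been issued. Turning to paragraphs (g)–(k): (g) is engaged — Farouk is the subject of the memorandum. (h) would limit (g) — aggregate throughput is 4,600 units, below the 6,110 units limit — but (i) sets (h) aside: (i) operates against (h): the record's age is 26 years, meeting the 26 years threshold. (j) is triggered (a current Category G Registration is held), but yields to (k): (k) operates against (j): the qualifying period is 205 days, under the 255 days limit. (d) is therefore removed.
No exception displaces § 86.

Yes — the Kestril Planning Office must disclose the memorandum.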